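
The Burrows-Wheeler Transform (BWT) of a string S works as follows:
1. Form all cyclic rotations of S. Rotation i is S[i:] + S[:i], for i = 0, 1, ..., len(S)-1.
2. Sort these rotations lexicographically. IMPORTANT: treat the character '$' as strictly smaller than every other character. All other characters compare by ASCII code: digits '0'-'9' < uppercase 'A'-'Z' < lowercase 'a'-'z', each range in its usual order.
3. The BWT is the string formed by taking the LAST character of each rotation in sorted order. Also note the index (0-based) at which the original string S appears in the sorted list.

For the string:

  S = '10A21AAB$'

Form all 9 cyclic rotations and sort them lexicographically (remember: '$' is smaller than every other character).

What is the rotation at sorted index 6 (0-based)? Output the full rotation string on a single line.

Answer: AAB$10A21

Derivation:
All 9 rotations (rotation i = S[i:]+S[:i]):
  rot[0] = 10A21AAB$
  rot[1] = 0A21AAB$1
  rot[2] = A21AAB$10
  rot[3] = 21AAB$10A
  rot[4] = 1AAB$10A2
  rot[5] = AAB$10A21
  rot[6] = AB$10A21A
  rot[7] = B$10A21AA
  rot[8] = $10A21AAB
Sorted (with $ < everything):
  sorted[0] = $10A21AAB
  sorted[1] = 0A21AAB$1
  sorted[2] = 10A21AAB$
  sorted[3] = 1AAB$10A2
  sorted[4] = 21AAB$10A
  sorted[5] = A21AAB$10
  sorted[6] = AAB$10A21
  sorted[7] = AB$10A21A
  sorted[8] = B$10A21AA
sorted[6] = AAB$10A21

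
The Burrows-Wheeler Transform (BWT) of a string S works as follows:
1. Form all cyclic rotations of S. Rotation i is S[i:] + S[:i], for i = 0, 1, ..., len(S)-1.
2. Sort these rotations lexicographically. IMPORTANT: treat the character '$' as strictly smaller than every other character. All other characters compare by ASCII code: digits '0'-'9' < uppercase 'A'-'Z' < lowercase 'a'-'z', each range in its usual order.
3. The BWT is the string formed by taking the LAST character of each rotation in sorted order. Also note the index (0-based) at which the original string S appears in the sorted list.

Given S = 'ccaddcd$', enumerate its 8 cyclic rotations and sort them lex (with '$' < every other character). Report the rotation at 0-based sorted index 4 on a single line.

All 8 rotations (rotation i = S[i:]+S[:i]):
  rot[0] = ccaddcd$
  rot[1] = caddcd$c
  rot[2] = addcd$cc
  rot[3] = ddcd$cca
  rot[4] = dcd$ccad
  rot[5] = cd$ccadd
  rot[6] = d$ccaddc
  rot[7] = $ccaddcd
Sorted (with $ < everything):
  sorted[0] = $ccaddcd
  sorted[1] = addcd$cc
  sorted[2] = caddcd$c
  sorted[3] = ccaddcd$
  sorted[4] = cd$ccadd
  sorted[5] = d$ccaddc
  sorted[6] = dcd$ccad
  sorted[7] = ddcd$cca
sorted[4] = cd$ccadd

Answer: cd$ccadd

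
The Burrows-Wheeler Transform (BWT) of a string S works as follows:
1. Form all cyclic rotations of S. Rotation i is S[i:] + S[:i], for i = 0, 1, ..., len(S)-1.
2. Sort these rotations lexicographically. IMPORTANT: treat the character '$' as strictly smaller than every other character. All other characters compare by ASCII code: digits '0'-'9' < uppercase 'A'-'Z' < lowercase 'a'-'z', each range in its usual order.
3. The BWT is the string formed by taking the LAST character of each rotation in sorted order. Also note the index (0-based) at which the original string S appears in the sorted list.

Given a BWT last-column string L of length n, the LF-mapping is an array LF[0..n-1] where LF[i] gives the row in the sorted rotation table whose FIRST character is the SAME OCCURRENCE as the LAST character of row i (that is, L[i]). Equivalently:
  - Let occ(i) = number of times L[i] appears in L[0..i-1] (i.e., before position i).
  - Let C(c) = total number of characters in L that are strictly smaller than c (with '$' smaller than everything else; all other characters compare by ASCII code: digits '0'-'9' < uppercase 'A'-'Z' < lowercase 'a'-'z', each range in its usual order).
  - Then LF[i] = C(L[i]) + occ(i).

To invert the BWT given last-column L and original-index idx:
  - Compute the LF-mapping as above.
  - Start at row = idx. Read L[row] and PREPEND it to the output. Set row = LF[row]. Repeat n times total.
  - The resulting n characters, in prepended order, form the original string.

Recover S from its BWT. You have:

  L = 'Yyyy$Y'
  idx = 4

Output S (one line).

LF mapping: 1 3 4 5 0 2
Walk LF starting at row 4, prepending L[row]:
  step 1: row=4, L[4]='$', prepend. Next row=LF[4]=0
  step 2: row=0, L[0]='Y', prepend. Next row=LF[0]=1
  step 3: row=1, L[1]='y', prepend. Next row=LF[1]=3
  step 4: row=3, L[3]='y', prepend. Next row=LF[3]=5
  step 5: row=5, L[5]='Y', prepend. Next row=LF[5]=2
  step 6: row=2, L[2]='y', prepend. Next row=LF[2]=4
Reversed output: yYyyY$

Answer: yYyyY$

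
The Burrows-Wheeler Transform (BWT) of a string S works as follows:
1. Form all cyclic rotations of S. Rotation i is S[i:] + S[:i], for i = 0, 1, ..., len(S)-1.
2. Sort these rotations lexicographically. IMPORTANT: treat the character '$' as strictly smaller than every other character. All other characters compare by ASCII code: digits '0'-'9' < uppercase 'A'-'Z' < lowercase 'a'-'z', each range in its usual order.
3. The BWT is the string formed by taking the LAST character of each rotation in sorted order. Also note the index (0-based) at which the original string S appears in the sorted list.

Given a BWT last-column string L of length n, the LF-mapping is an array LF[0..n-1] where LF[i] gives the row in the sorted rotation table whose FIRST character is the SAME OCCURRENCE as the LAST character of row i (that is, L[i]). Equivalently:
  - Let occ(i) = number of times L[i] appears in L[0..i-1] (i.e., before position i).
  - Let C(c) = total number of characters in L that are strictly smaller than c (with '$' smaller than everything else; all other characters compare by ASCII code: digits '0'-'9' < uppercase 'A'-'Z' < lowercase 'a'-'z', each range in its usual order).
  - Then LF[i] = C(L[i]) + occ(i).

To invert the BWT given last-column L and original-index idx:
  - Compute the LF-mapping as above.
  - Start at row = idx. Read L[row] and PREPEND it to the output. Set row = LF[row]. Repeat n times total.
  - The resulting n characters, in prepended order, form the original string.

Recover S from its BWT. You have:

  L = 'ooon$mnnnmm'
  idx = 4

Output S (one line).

LF mapping: 8 9 10 4 0 1 5 6 7 2 3
Walk LF starting at row 4, prepending L[row]:
  step 1: row=4, L[4]='$', prepend. Next row=LF[4]=0
  step 2: row=0, L[0]='o', prepend. Next row=LF[0]=8
  step 3: row=8, L[8]='n', prepend. Next row=LF[8]=7
  step 4: row=7, L[7]='n', prepend. Next row=LF[7]=6
  step 5: row=6, L[6]='n', prepend. Next row=LF[6]=5
  step 6: row=5, L[5]='m', prepend. Next row=LF[5]=1
  step 7: row=1, L[1]='o', prepend. Next row=LF[1]=9
  step 8: row=9, L[9]='m', prepend. Next row=LF[9]=2
  step 9: row=2, L[2]='o', prepend. Next row=LF[2]=10
  step 10: row=10, L[10]='m', prepend. Next row=LF[10]=3
  step 11: row=3, L[3]='n', prepend. Next row=LF[3]=4
Reversed output: nmomomnnno$

Answer: nmomomnnno$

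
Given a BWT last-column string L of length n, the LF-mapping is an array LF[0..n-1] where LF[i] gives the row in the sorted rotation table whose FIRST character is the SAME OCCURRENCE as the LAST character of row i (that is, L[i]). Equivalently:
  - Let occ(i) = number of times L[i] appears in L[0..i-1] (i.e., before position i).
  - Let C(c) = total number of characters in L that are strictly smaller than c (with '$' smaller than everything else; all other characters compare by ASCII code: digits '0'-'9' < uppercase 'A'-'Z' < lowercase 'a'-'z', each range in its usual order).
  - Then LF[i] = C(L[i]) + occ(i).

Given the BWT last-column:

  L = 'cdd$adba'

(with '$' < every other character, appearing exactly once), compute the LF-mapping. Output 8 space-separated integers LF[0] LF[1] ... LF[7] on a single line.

Char counts: '$':1, 'a':2, 'b':1, 'c':1, 'd':3
C (first-col start): C('$')=0, C('a')=1, C('b')=3, C('c')=4, C('d')=5
L[0]='c': occ=0, LF[0]=C('c')+0=4+0=4
L[1]='d': occ=0, LF[1]=C('d')+0=5+0=5
L[2]='d': occ=1, LF[2]=C('d')+1=5+1=6
L[3]='$': occ=0, LF[3]=C('$')+0=0+0=0
L[4]='a': occ=0, LF[4]=C('a')+0=1+0=1
L[5]='d': occ=2, LF[5]=C('d')+2=5+2=7
L[6]='b': occ=0, LF[6]=C('b')+0=3+0=3
L[7]='a': occ=1, LF[7]=C('a')+1=1+1=2

Answer: 4 5 6 0 1 7 3 2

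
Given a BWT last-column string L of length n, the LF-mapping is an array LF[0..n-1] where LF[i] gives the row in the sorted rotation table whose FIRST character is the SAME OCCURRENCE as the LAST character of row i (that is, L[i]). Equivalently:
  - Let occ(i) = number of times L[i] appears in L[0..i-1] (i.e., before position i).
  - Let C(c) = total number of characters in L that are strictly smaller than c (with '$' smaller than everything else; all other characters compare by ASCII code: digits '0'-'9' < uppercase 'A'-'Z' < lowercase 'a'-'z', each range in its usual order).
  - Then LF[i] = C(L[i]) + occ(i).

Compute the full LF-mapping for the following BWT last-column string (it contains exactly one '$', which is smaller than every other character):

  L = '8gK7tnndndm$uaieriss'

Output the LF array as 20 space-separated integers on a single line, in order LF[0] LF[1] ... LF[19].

Answer: 2 8 3 1 18 12 13 5 14 6 11 0 19 4 9 7 15 10 16 17

Derivation:
Char counts: '$':1, '7':1, '8':1, 'K':1, 'a':1, 'd':2, 'e':1, 'g':1, 'i':2, 'm':1, 'n':3, 'r':1, 's':2, 't':1, 'u':1
C (first-col start): C('$')=0, C('7')=1, C('8')=2, C('K')=3, C('a')=4, C('d')=5, C('e')=7, C('g')=8, C('i')=9, C('m')=11, C('n')=12, C('r')=15, C('s')=16, C('t')=18, C('u')=19
L[0]='8': occ=0, LF[0]=C('8')+0=2+0=2
L[1]='g': occ=0, LF[1]=C('g')+0=8+0=8
L[2]='K': occ=0, LF[2]=C('K')+0=3+0=3
L[3]='7': occ=0, LF[3]=C('7')+0=1+0=1
L[4]='t': occ=0, LF[4]=C('t')+0=18+0=18
L[5]='n': occ=0, LF[5]=C('n')+0=12+0=12
L[6]='n': occ=1, LF[6]=C('n')+1=12+1=13
L[7]='d': occ=0, LF[7]=C('d')+0=5+0=5
L[8]='n': occ=2, LF[8]=C('n')+2=12+2=14
L[9]='d': occ=1, LF[9]=C('d')+1=5+1=6
L[10]='m': occ=0, LF[10]=C('m')+0=11+0=11
L[11]='$': occ=0, LF[11]=C('$')+0=0+0=0
L[12]='u': occ=0, LF[12]=C('u')+0=19+0=19
L[13]='a': occ=0, LF[13]=C('a')+0=4+0=4
L[14]='i': occ=0, LF[14]=C('i')+0=9+0=9
L[15]='e': occ=0, LF[15]=C('e')+0=7+0=7
L[16]='r': occ=0, LF[16]=C('r')+0=15+0=15
L[17]='i': occ=1, LF[17]=C('i')+1=9+1=10
L[18]='s': occ=0, LF[18]=C('s')+0=16+0=16
L[19]='s': occ=1, LF[19]=C('s')+1=16+1=17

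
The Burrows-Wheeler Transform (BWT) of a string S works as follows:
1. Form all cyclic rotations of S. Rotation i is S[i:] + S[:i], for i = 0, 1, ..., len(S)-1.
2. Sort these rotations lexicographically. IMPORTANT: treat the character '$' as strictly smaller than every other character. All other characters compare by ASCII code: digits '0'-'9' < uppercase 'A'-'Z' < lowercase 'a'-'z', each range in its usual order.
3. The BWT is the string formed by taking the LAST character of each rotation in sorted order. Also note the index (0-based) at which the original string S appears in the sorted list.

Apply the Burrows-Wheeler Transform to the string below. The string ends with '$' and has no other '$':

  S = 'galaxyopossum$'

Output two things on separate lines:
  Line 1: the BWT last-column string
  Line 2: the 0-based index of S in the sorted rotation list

All 14 rotations (rotation i = S[i:]+S[:i]):
  rot[0] = galaxyopossum$
  rot[1] = alaxyopossum$g
  rot[2] = laxyopossum$ga
  rot[3] = axyopossum$gal
  rot[4] = xyopossum$gala
  rot[5] = yopossum$galax
  rot[6] = opossum$galaxy
  rot[7] = possum$galaxyo
  rot[8] = ossum$galaxyop
  rot[9] = ssum$galaxyopo
  rot[10] = sum$galaxyopos
  rot[11] = um$galaxyoposs
  rot[12] = m$galaxyopossu
  rot[13] = $galaxyopossum
Sorted (with $ < everything):
  sorted[0] = $galaxyopossum  (last char: 'm')
  sorted[1] = alaxyopossum$g  (last char: 'g')
  sorted[2] = axyopossum$gal  (last char: 'l')
  sorted[3] = galaxyopossum$  (last char: '$')
  sorted[4] = laxyopossum$ga  (last char: 'a')
  sorted[5] = m$galaxyopossu  (last char: 'u')
  sorted[6] = opossum$galaxy  (last char: 'y')
  sorted[7] = ossum$galaxyop  (last char: 'p')
  sorted[8] = possum$galaxyo  (last char: 'o')
  sorted[9] = ssum$galaxyopo  (last char: 'o')
  sorted[10] = sum$galaxyopos  (last char: 's')
  sorted[11] = um$galaxyoposs  (last char: 's')
  sorted[12] = xyopossum$gala  (last char: 'a')
  sorted[13] = yopossum$galax  (last char: 'x')
Last column: mgl$auypoossax
Original string S is at sorted index 3

Answer: mgl$auypoossax
3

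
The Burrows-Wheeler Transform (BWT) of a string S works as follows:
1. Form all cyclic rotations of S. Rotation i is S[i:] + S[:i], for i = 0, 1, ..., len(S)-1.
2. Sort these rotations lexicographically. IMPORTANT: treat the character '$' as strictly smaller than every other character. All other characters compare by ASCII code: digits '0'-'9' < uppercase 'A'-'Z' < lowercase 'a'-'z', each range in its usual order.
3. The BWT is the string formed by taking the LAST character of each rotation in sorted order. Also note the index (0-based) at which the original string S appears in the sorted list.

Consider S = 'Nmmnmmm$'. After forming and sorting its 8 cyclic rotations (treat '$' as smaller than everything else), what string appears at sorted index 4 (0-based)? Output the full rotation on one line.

Answer: mmm$Nmmn

Derivation:
All 8 rotations (rotation i = S[i:]+S[:i]):
  rot[0] = Nmmnmmm$
  rot[1] = mmnmmm$N
  rot[2] = mnmmm$Nm
  rot[3] = nmmm$Nmm
  rot[4] = mmm$Nmmn
  rot[5] = mm$Nmmnm
  rot[6] = m$Nmmnmm
  rot[7] = $Nmmnmmm
Sorted (with $ < everything):
  sorted[0] = $Nmmnmmm
  sorted[1] = Nmmnmmm$
  sorted[2] = m$Nmmnmm
  sorted[3] = mm$Nmmnm
  sorted[4] = mmm$Nmmn
  sorted[5] = mmnmmm$N
  sorted[6] = mnmmm$Nm
  sorted[7] = nmmm$Nmm
sorted[4] = mmm$Nmmn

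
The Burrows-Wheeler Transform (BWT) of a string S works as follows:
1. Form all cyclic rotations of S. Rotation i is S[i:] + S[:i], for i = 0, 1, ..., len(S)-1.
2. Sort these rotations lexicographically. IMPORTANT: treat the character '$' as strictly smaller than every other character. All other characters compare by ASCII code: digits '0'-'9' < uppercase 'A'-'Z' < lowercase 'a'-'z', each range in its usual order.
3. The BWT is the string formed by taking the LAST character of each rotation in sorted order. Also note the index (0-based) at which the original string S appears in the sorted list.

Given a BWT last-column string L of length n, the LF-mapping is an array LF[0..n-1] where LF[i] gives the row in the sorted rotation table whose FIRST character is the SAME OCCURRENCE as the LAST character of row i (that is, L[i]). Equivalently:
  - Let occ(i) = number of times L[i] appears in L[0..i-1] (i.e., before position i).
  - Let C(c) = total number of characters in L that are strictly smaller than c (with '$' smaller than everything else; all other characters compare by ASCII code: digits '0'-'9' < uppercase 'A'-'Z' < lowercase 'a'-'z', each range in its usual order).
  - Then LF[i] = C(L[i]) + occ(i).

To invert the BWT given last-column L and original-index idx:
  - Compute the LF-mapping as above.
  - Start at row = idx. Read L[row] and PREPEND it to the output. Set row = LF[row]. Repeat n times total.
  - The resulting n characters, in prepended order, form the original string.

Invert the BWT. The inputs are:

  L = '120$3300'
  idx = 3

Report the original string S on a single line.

LF mapping: 4 5 1 0 6 7 2 3
Walk LF starting at row 3, prepending L[row]:
  step 1: row=3, L[3]='$', prepend. Next row=LF[3]=0
  step 2: row=0, L[0]='1', prepend. Next row=LF[0]=4
  step 3: row=4, L[4]='3', prepend. Next row=LF[4]=6
  step 4: row=6, L[6]='0', prepend. Next row=LF[6]=2
  step 5: row=2, L[2]='0', prepend. Next row=LF[2]=1
  step 6: row=1, L[1]='2', prepend. Next row=LF[1]=5
  step 7: row=5, L[5]='3', prepend. Next row=LF[5]=7
  step 8: row=7, L[7]='0', prepend. Next row=LF[7]=3
Reversed output: 0320031$

Answer: 0320031$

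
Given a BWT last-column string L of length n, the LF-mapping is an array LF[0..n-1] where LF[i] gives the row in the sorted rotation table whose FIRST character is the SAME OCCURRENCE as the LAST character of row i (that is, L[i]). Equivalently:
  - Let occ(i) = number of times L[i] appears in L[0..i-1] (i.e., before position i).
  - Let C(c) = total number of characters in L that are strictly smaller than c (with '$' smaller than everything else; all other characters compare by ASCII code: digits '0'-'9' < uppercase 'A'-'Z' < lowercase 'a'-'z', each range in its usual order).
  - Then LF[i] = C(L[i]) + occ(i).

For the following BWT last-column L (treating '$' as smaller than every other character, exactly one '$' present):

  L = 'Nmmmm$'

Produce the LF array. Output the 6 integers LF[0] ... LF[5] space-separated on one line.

Char counts: '$':1, 'N':1, 'm':4
C (first-col start): C('$')=0, C('N')=1, C('m')=2
L[0]='N': occ=0, LF[0]=C('N')+0=1+0=1
L[1]='m': occ=0, LF[1]=C('m')+0=2+0=2
L[2]='m': occ=1, LF[2]=C('m')+1=2+1=3
L[3]='m': occ=2, LF[3]=C('m')+2=2+2=4
L[4]='m': occ=3, LF[4]=C('m')+3=2+3=5
L[5]='$': occ=0, LF[5]=C('$')+0=0+0=0

Answer: 1 2 3 4 5 0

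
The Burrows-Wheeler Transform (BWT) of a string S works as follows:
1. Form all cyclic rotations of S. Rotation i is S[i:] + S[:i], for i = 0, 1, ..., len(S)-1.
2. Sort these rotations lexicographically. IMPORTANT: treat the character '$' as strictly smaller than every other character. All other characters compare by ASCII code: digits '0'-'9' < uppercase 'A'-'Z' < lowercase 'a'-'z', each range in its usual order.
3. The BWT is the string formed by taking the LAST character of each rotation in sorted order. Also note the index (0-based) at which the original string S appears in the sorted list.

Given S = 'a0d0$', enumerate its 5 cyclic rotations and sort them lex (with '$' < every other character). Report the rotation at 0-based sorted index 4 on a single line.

All 5 rotations (rotation i = S[i:]+S[:i]):
  rot[0] = a0d0$
  rot[1] = 0d0$a
  rot[2] = d0$a0
  rot[3] = 0$a0d
  rot[4] = $a0d0
Sorted (with $ < everything):
  sorted[0] = $a0d0
  sorted[1] = 0$a0d
  sorted[2] = 0d0$a
  sorted[3] = a0d0$
  sorted[4] = d0$a0
sorted[4] = d0$a0

Answer: d0$a0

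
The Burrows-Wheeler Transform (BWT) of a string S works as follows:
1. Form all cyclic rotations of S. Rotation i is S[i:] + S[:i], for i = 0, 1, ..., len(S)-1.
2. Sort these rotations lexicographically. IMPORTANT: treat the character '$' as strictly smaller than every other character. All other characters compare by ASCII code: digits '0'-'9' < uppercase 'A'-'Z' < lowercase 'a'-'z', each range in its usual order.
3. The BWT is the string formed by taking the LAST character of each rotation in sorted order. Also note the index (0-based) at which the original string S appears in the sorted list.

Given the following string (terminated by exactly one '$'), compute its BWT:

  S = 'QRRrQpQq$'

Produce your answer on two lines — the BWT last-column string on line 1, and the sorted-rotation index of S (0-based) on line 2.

Answer: q$rpQRQQR
1

Derivation:
All 9 rotations (rotation i = S[i:]+S[:i]):
  rot[0] = QRRrQpQq$
  rot[1] = RRrQpQq$Q
  rot[2] = RrQpQq$QR
  rot[3] = rQpQq$QRR
  rot[4] = QpQq$QRRr
  rot[5] = pQq$QRRrQ
  rot[6] = Qq$QRRrQp
  rot[7] = q$QRRrQpQ
  rot[8] = $QRRrQpQq
Sorted (with $ < everything):
  sorted[0] = $QRRrQpQq  (last char: 'q')
  sorted[1] = QRRrQpQq$  (last char: '$')
  sorted[2] = QpQq$QRRr  (last char: 'r')
  sorted[3] = Qq$QRRrQp  (last char: 'p')
  sorted[4] = RRrQpQq$Q  (last char: 'Q')
  sorted[5] = RrQpQq$QR  (last char: 'R')
  sorted[6] = pQq$QRRrQ  (last char: 'Q')
  sorted[7] = q$QRRrQpQ  (last char: 'Q')
  sorted[8] = rQpQq$QRR  (last char: 'R')
Last column: q$rpQRQQR
Original string S is at sorted index 1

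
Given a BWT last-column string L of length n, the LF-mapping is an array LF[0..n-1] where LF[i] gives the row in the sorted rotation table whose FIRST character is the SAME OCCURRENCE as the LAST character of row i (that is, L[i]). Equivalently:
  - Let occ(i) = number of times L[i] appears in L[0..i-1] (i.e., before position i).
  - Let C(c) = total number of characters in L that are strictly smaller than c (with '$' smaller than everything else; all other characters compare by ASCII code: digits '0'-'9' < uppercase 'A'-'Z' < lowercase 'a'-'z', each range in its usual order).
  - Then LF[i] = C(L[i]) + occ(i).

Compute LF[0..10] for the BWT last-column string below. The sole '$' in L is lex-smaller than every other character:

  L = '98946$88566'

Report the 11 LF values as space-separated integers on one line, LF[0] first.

Answer: 9 6 10 1 3 0 7 8 2 4 5

Derivation:
Char counts: '$':1, '4':1, '5':1, '6':3, '8':3, '9':2
C (first-col start): C('$')=0, C('4')=1, C('5')=2, C('6')=3, C('8')=6, C('9')=9
L[0]='9': occ=0, LF[0]=C('9')+0=9+0=9
L[1]='8': occ=0, LF[1]=C('8')+0=6+0=6
L[2]='9': occ=1, LF[2]=C('9')+1=9+1=10
L[3]='4': occ=0, LF[3]=C('4')+0=1+0=1
L[4]='6': occ=0, LF[4]=C('6')+0=3+0=3
L[5]='$': occ=0, LF[5]=C('$')+0=0+0=0
L[6]='8': occ=1, LF[6]=C('8')+1=6+1=7
L[7]='8': occ=2, LF[7]=C('8')+2=6+2=8
L[8]='5': occ=0, LF[8]=C('5')+0=2+0=2
L[9]='6': occ=1, LF[9]=C('6')+1=3+1=4
L[10]='6': occ=2, LF[10]=C('6')+2=3+2=5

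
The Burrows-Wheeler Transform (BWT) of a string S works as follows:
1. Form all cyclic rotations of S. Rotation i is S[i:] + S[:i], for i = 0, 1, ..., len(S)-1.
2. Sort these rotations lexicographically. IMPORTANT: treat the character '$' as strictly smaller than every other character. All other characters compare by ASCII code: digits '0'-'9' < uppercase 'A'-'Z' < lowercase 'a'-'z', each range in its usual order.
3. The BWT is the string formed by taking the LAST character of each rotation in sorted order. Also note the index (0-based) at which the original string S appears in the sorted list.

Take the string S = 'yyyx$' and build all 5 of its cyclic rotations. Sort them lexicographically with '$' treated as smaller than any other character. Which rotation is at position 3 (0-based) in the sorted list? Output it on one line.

All 5 rotations (rotation i = S[i:]+S[:i]):
  rot[0] = yyyx$
  rot[1] = yyx$y
  rot[2] = yx$yy
  rot[3] = x$yyy
  rot[4] = $yyyx
Sorted (with $ < everything):
  sorted[0] = $yyyx
  sorted[1] = x$yyy
  sorted[2] = yx$yy
  sorted[3] = yyx$y
  sorted[4] = yyyx$
sorted[3] = yyx$y

Answer: yyx$y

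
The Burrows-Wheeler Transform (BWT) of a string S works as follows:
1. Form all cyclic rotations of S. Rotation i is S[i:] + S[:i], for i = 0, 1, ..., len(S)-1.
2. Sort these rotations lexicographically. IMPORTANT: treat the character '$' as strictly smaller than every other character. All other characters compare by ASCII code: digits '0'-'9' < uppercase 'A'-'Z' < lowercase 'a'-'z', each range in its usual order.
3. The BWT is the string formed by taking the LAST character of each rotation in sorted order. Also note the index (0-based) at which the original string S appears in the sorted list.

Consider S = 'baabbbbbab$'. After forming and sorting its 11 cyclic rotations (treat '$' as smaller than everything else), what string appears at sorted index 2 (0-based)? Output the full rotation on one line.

All 11 rotations (rotation i = S[i:]+S[:i]):
  rot[0] = baabbbbbab$
  rot[1] = aabbbbbab$b
  rot[2] = abbbbbab$ba
  rot[3] = bbbbbab$baa
  rot[4] = bbbbab$baab
  rot[5] = bbbab$baabb
  rot[6] = bbab$baabbb
  rot[7] = bab$baabbbb
  rot[8] = ab$baabbbbb
  rot[9] = b$baabbbbba
  rot[10] = $baabbbbbab
Sorted (with $ < everything):
  sorted[0] = $baabbbbbab
  sorted[1] = aabbbbbab$b
  sorted[2] = ab$baabbbbb
  sorted[3] = abbbbbab$ba
  sorted[4] = b$baabbbbba
  sorted[5] = baabbbbbab$
  sorted[6] = bab$baabbbb
  sorted[7] = bbab$baabbb
  sorted[8] = bbbab$baabb
  sorted[9] = bbbbab$baab
  sorted[10] = bbbbbab$baa
sorted[2] = ab$baabbbbb

Answer: ab$baabbbbb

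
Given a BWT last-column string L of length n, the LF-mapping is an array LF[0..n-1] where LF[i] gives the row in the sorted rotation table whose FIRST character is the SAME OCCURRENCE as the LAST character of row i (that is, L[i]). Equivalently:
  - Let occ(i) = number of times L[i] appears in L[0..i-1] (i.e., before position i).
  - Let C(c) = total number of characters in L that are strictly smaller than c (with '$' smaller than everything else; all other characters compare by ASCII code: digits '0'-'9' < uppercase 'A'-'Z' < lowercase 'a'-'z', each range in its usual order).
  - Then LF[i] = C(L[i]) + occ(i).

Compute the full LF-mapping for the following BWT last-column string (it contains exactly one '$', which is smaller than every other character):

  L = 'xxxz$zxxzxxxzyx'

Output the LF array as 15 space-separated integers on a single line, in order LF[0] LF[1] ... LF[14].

Char counts: '$':1, 'x':9, 'y':1, 'z':4
C (first-col start): C('$')=0, C('x')=1, C('y')=10, C('z')=11
L[0]='x': occ=0, LF[0]=C('x')+0=1+0=1
L[1]='x': occ=1, LF[1]=C('x')+1=1+1=2
L[2]='x': occ=2, LF[2]=C('x')+2=1+2=3
L[3]='z': occ=0, LF[3]=C('z')+0=11+0=11
L[4]='$': occ=0, LF[4]=C('$')+0=0+0=0
L[5]='z': occ=1, LF[5]=C('z')+1=11+1=12
L[6]='x': occ=3, LF[6]=C('x')+3=1+3=4
L[7]='x': occ=4, LF[7]=C('x')+4=1+4=5
L[8]='z': occ=2, LF[8]=C('z')+2=11+2=13
L[9]='x': occ=5, LF[9]=C('x')+5=1+5=6
L[10]='x': occ=6, LF[10]=C('x')+6=1+6=7
L[11]='x': occ=7, LF[11]=C('x')+7=1+7=8
L[12]='z': occ=3, LF[12]=C('z')+3=11+3=14
L[13]='y': occ=0, LF[13]=C('y')+0=10+0=10
L[14]='x': occ=8, LF[14]=C('x')+8=1+8=9

Answer: 1 2 3 11 0 12 4 5 13 6 7 8 14 10 9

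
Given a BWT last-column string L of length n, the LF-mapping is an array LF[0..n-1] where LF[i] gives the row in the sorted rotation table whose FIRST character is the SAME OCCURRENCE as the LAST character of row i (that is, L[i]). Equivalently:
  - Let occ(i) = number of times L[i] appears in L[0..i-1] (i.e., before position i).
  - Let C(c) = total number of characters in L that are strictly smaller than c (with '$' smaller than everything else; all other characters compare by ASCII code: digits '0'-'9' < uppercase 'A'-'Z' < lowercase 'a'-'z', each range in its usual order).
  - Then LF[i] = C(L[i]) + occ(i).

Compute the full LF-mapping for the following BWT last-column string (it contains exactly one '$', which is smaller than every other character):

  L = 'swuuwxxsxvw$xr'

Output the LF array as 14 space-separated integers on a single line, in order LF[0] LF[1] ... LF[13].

Char counts: '$':1, 'r':1, 's':2, 'u':2, 'v':1, 'w':3, 'x':4
C (first-col start): C('$')=0, C('r')=1, C('s')=2, C('u')=4, C('v')=6, C('w')=7, C('x')=10
L[0]='s': occ=0, LF[0]=C('s')+0=2+0=2
L[1]='w': occ=0, LF[1]=C('w')+0=7+0=7
L[2]='u': occ=0, LF[2]=C('u')+0=4+0=4
L[3]='u': occ=1, LF[3]=C('u')+1=4+1=5
L[4]='w': occ=1, LF[4]=C('w')+1=7+1=8
L[5]='x': occ=0, LF[5]=C('x')+0=10+0=10
L[6]='x': occ=1, LF[6]=C('x')+1=10+1=11
L[7]='s': occ=1, LF[7]=C('s')+1=2+1=3
L[8]='x': occ=2, LF[8]=C('x')+2=10+2=12
L[9]='v': occ=0, LF[9]=C('v')+0=6+0=6
L[10]='w': occ=2, LF[10]=C('w')+2=7+2=9
L[11]='$': occ=0, LF[11]=C('$')+0=0+0=0
L[12]='x': occ=3, LF[12]=C('x')+3=10+3=13
L[13]='r': occ=0, LF[13]=C('r')+0=1+0=1

Answer: 2 7 4 5 8 10 11 3 12 6 9 0 13 1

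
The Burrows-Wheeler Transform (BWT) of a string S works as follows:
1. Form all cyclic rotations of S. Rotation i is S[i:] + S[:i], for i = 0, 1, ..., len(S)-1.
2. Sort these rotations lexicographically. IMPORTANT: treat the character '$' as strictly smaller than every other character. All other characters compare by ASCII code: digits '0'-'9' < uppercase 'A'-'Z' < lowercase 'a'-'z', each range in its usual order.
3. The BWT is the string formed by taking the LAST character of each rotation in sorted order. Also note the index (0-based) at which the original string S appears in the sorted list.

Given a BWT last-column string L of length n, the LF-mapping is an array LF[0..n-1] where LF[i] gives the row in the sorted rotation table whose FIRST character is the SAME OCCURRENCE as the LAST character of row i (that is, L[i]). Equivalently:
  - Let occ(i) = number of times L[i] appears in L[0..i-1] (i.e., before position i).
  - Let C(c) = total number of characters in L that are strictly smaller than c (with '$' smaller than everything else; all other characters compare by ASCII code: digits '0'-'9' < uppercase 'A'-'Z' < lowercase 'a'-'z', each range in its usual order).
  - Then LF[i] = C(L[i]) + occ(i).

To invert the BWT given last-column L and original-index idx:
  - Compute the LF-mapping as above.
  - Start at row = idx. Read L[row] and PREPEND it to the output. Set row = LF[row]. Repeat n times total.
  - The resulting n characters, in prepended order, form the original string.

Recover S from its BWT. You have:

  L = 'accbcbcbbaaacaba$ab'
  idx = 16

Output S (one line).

Answer: cabbabacacababcbca$

Derivation:
LF mapping: 1 14 15 8 16 9 17 10 11 2 3 4 18 5 12 6 0 7 13
Walk LF starting at row 16, prepending L[row]:
  step 1: row=16, L[16]='$', prepend. Next row=LF[16]=0
  step 2: row=0, L[0]='a', prepend. Next row=LF[0]=1
  step 3: row=1, L[1]='c', prepend. Next row=LF[1]=14
  step 4: row=14, L[14]='b', prepend. Next row=LF[14]=12
  step 5: row=12, L[12]='c', prepend. Next row=LF[12]=18
  step 6: row=18, L[18]='b', prepend. Next row=LF[18]=13
  step 7: row=13, L[13]='a', prepend. Next row=LF[13]=5
  step 8: row=5, L[5]='b', prepend. Next row=LF[5]=9
  step 9: row=9, L[9]='a', prepend. Next row=LF[9]=2
  step 10: row=2, L[2]='c', prepend. Next row=LF[2]=15
  step 11: row=15, L[15]='a', prepend. Next row=LF[15]=6
  step 12: row=6, L[6]='c', prepend. Next row=LF[6]=17
  step 13: row=17, L[17]='a', prepend. Next row=LF[17]=7
  step 14: row=7, L[7]='b', prepend. Next row=LF[7]=10
  step 15: row=10, L[10]='a', prepend. Next row=LF[10]=3
  step 16: row=3, L[3]='b', prepend. Next row=LF[3]=8
  step 17: row=8, L[8]='b', prepend. Next row=LF[8]=11
  step 18: row=11, L[11]='a', prepend. Next row=LF[11]=4
  step 19: row=4, L[4]='c', prepend. Next row=LF[4]=16
Reversed output: cabbabacacababcbca$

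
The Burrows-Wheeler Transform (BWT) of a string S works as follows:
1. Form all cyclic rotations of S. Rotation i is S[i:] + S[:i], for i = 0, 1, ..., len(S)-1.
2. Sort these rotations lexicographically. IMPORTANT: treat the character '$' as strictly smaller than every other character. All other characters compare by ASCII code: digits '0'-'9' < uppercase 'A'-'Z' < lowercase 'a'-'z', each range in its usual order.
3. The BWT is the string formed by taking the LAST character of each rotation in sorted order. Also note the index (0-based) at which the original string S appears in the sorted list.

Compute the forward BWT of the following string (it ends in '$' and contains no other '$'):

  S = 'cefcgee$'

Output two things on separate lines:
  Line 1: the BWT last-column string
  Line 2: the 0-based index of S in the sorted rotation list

Answer: e$fegcec
1

Derivation:
All 8 rotations (rotation i = S[i:]+S[:i]):
  rot[0] = cefcgee$
  rot[1] = efcgee$c
  rot[2] = fcgee$ce
  rot[3] = cgee$cef
  rot[4] = gee$cefc
  rot[5] = ee$cefcg
  rot[6] = e$cefcge
  rot[7] = $cefcgee
Sorted (with $ < everything):
  sorted[0] = $cefcgee  (last char: 'e')
  sorted[1] = cefcgee$  (last char: '$')
  sorted[2] = cgee$cef  (last char: 'f')
  sorted[3] = e$cefcge  (last char: 'e')
  sorted[4] = ee$cefcg  (last char: 'g')
  sorted[5] = efcgee$c  (last char: 'c')
  sorted[6] = fcgee$ce  (last char: 'e')
  sorted[7] = gee$cefc  (last char: 'c')
Last column: e$fegcec
Original string S is at sorted index 1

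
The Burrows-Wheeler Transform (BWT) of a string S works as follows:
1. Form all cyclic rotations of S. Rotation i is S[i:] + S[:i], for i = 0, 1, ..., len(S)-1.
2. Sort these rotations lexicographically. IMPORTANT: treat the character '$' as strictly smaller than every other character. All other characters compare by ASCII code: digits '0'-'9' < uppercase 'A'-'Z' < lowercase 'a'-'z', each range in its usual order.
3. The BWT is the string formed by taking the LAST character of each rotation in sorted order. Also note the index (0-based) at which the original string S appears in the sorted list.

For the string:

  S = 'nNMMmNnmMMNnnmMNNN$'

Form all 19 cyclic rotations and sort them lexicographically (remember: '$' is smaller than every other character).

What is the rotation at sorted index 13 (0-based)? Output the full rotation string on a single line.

All 19 rotations (rotation i = S[i:]+S[:i]):
  rot[0] = nNMMmNnmMMNnnmMNNN$
  rot[1] = NMMmNnmMMNnnmMNNN$n
  rot[2] = MMmNnmMMNnnmMNNN$nN
  rot[3] = MmNnmMMNnnmMNNN$nNM
  rot[4] = mNnmMMNnnmMNNN$nNMM
  rot[5] = NnmMMNnnmMNNN$nNMMm
  rot[6] = nmMMNnnmMNNN$nNMMmN
  rot[7] = mMMNnnmMNNN$nNMMmNn
  rot[8] = MMNnnmMNNN$nNMMmNnm
  rot[9] = MNnnmMNNN$nNMMmNnmM
  rot[10] = NnnmMNNN$nNMMmNnmMM
  rot[11] = nnmMNNN$nNMMmNnmMMN
  rot[12] = nmMNNN$nNMMmNnmMMNn
  rot[13] = mMNNN$nNMMmNnmMMNnn
  rot[14] = MNNN$nNMMmNnmMMNnnm
  rot[15] = NNN$nNMMmNnmMMNnnmM
  rot[16] = NN$nNMMmNnmMMNnnmMN
  rot[17] = N$nNMMmNnmMMNnnmMNN
  rot[18] = $nNMMmNnmMMNnnmMNNN
Sorted (with $ < everything):
  sorted[0] = $nNMMmNnmMMNnnmMNNN
  sorted[1] = MMNnnmMNNN$nNMMmNnm
  sorted[2] = MMmNnmMMNnnmMNNN$nN
  sorted[3] = MNNN$nNMMmNnmMMNnnm
  sorted[4] = MNnnmMNNN$nNMMmNnmM
  sorted[5] = MmNnmMMNnnmMNNN$nNM
  sorted[6] = N$nNMMmNnmMMNnnmMNN
  sorted[7] = NMMmNnmMMNnnmMNNN$n
  sorted[8] = NN$nNMMmNnmMMNnnmMN
  sorted[9] = NNN$nNMMmNnmMMNnnmM
  sorted[10] = NnmMMNnnmMNNN$nNMMm
  sorted[11] = NnnmMNNN$nNMMmNnmMM
  sorted[12] = mMMNnnmMNNN$nNMMmNn
  sorted[13] = mMNNN$nNMMmNnmMMNnn
  sorted[14] = mNnmMMNnnmMNNN$nNMM
  sorted[15] = nNMMmNnmMMNnnmMNNN$
  sorted[16] = nmMMNnnmMNNN$nNMMmN
  sorted[17] = nmMNNN$nNMMmNnmMMNn
  sorted[18] = nnmMNNN$nNMMmNnmMMN
sorted[13] = mMNNN$nNMMmNnmMMNnn

Answer: mMNNN$nNMMmNnmMMNnn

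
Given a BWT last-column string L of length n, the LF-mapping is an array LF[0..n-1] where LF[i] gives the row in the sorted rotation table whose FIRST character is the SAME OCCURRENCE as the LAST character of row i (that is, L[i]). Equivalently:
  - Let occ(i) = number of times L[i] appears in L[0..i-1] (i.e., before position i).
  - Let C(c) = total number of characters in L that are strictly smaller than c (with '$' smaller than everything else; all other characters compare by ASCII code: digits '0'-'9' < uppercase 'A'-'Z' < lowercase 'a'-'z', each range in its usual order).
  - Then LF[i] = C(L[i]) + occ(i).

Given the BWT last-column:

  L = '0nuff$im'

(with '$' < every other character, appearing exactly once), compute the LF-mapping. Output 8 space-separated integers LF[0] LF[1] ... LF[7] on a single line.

Answer: 1 6 7 2 3 0 4 5

Derivation:
Char counts: '$':1, '0':1, 'f':2, 'i':1, 'm':1, 'n':1, 'u':1
C (first-col start): C('$')=0, C('0')=1, C('f')=2, C('i')=4, C('m')=5, C('n')=6, C('u')=7
L[0]='0': occ=0, LF[0]=C('0')+0=1+0=1
L[1]='n': occ=0, LF[1]=C('n')+0=6+0=6
L[2]='u': occ=0, LF[2]=C('u')+0=7+0=7
L[3]='f': occ=0, LF[3]=C('f')+0=2+0=2
L[4]='f': occ=1, LF[4]=C('f')+1=2+1=3
L[5]='$': occ=0, LF[5]=C('$')+0=0+0=0
L[6]='i': occ=0, LF[6]=C('i')+0=4+0=4
L[7]='m': occ=0, LF[7]=C('m')+0=5+0=5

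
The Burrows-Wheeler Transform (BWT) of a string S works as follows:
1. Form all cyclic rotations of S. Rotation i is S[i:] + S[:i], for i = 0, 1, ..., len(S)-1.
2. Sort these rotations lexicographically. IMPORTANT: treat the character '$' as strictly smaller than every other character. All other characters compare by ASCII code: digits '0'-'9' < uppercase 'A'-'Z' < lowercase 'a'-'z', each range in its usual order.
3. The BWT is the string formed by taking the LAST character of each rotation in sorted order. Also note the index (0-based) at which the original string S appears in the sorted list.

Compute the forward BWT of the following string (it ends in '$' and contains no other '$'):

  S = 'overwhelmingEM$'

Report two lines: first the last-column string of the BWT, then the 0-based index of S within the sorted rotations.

Answer: MgEhvnwmeli$eor
11

Derivation:
All 15 rotations (rotation i = S[i:]+S[:i]):
  rot[0] = overwhelmingEM$
  rot[1] = verwhelmingEM$o
  rot[2] = erwhelmingEM$ov
  rot[3] = rwhelmingEM$ove
  rot[4] = whelmingEM$over
  rot[5] = helmingEM$overw
  rot[6] = elmingEM$overwh
  rot[7] = lmingEM$overwhe
  rot[8] = mingEM$overwhel
  rot[9] = ingEM$overwhelm
  rot[10] = ngEM$overwhelmi
  rot[11] = gEM$overwhelmin
  rot[12] = EM$overwhelming
  rot[13] = M$overwhelmingE
  rot[14] = $overwhelmingEM
Sorted (with $ < everything):
  sorted[0] = $overwhelmingEM  (last char: 'M')
  sorted[1] = EM$overwhelming  (last char: 'g')
  sorted[2] = M$overwhelmingE  (last char: 'E')
  sorted[3] = elmingEM$overwh  (last char: 'h')
  sorted[4] = erwhelmingEM$ov  (last char: 'v')
  sorted[5] = gEM$overwhelmin  (last char: 'n')
  sorted[6] = helmingEM$overw  (last char: 'w')
  sorted[7] = ingEM$overwhelm  (last char: 'm')
  sorted[8] = lmingEM$overwhe  (last char: 'e')
  sorted[9] = mingEM$overwhel  (last char: 'l')
  sorted[10] = ngEM$overwhelmi  (last char: 'i')
  sorted[11] = overwhelmingEM$  (last char: '$')
  sorted[12] = rwhelmingEM$ove  (last char: 'e')
  sorted[13] = verwhelmingEM$o  (last char: 'o')
  sorted[14] = whelmingEM$over  (last char: 'r')
Last column: MgEhvnwmeli$eor
Original string S is at sorted index 11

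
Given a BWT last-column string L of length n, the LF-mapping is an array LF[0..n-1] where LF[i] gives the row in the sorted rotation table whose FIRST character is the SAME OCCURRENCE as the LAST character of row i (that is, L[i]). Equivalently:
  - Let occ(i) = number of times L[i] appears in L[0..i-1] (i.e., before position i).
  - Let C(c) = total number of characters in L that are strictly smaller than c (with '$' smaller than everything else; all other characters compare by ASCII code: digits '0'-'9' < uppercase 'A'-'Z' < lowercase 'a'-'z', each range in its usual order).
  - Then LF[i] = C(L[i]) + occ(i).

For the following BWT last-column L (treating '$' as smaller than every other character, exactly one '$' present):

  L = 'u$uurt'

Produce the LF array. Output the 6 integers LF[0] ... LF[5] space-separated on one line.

Char counts: '$':1, 'r':1, 't':1, 'u':3
C (first-col start): C('$')=0, C('r')=1, C('t')=2, C('u')=3
L[0]='u': occ=0, LF[0]=C('u')+0=3+0=3
L[1]='$': occ=0, LF[1]=C('$')+0=0+0=0
L[2]='u': occ=1, LF[2]=C('u')+1=3+1=4
L[3]='u': occ=2, LF[3]=C('u')+2=3+2=5
L[4]='r': occ=0, LF[4]=C('r')+0=1+0=1
L[5]='t': occ=0, LF[5]=C('t')+0=2+0=2

Answer: 3 0 4 5 1 2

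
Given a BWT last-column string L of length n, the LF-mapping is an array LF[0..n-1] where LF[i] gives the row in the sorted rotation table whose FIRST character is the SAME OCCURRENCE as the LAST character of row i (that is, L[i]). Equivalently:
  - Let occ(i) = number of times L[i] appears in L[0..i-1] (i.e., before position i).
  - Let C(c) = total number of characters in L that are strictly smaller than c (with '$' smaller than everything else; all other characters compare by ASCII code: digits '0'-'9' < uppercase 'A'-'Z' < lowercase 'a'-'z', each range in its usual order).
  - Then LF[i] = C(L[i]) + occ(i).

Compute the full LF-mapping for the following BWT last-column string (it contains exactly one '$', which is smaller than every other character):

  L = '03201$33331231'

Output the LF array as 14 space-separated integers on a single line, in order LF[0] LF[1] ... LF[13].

Char counts: '$':1, '0':2, '1':3, '2':2, '3':6
C (first-col start): C('$')=0, C('0')=1, C('1')=3, C('2')=6, C('3')=8
L[0]='0': occ=0, LF[0]=C('0')+0=1+0=1
L[1]='3': occ=0, LF[1]=C('3')+0=8+0=8
L[2]='2': occ=0, LF[2]=C('2')+0=6+0=6
L[3]='0': occ=1, LF[3]=C('0')+1=1+1=2
L[4]='1': occ=0, LF[4]=C('1')+0=3+0=3
L[5]='$': occ=0, LF[5]=C('$')+0=0+0=0
L[6]='3': occ=1, LF[6]=C('3')+1=8+1=9
L[7]='3': occ=2, LF[7]=C('3')+2=8+2=10
L[8]='3': occ=3, LF[8]=C('3')+3=8+3=11
L[9]='3': occ=4, LF[9]=C('3')+4=8+4=12
L[10]='1': occ=1, LF[10]=C('1')+1=3+1=4
L[11]='2': occ=1, LF[11]=C('2')+1=6+1=7
L[12]='3': occ=5, LF[12]=C('3')+5=8+5=13
L[13]='1': occ=2, LF[13]=C('1')+2=3+2=5

Answer: 1 8 6 2 3 0 9 10 11 12 4 7 13 5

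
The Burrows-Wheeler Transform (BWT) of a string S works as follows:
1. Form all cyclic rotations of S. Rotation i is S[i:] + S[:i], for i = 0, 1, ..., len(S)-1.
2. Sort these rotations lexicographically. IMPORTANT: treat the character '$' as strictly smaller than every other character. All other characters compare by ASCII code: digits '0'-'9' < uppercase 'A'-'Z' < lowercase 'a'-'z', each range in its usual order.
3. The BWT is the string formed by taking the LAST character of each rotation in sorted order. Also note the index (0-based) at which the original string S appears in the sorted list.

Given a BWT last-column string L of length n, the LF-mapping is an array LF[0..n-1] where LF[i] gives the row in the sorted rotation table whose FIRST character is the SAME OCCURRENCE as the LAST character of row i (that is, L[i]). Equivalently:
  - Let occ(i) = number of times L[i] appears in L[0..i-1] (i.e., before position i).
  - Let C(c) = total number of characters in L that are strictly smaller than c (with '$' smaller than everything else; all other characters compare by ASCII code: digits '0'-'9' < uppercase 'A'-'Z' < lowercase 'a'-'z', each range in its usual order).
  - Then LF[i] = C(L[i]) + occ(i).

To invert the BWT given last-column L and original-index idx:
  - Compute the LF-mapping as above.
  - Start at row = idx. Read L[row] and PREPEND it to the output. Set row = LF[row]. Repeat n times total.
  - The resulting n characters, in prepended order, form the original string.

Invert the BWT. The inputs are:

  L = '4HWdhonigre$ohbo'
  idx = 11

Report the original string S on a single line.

Answer: neighborhoodWH4$

Derivation:
LF mapping: 1 2 3 5 8 12 11 10 7 15 6 0 13 9 4 14
Walk LF starting at row 11, prepending L[row]:
  step 1: row=11, L[11]='$', prepend. Next row=LF[11]=0
  step 2: row=0, L[0]='4', prepend. Next row=LF[0]=1
  step 3: row=1, L[1]='H', prepend. Next row=LF[1]=2
  step 4: row=2, L[2]='W', prepend. Next row=LF[2]=3
  step 5: row=3, L[3]='d', prepend. Next row=LF[3]=5
  step 6: row=5, L[5]='o', prepend. Next row=LF[5]=12
  step 7: row=12, L[12]='o', prepend. Next row=LF[12]=13
  step 8: row=13, L[13]='h', prepend. Next row=LF[13]=9
  step 9: row=9, L[9]='r', prepend. Next row=LF[9]=15
  step 10: row=15, L[15]='o', prepend. Next row=LF[15]=14
  step 11: row=14, L[14]='b', prepend. Next row=LF[14]=4
  step 12: row=4, L[4]='h', prepend. Next row=LF[4]=8
  step 13: row=8, L[8]='g', prepend. Next row=LF[8]=7
  step 14: row=7, L[7]='i', prepend. Next row=LF[7]=10
  step 15: row=10, L[10]='e', prepend. Next row=LF[10]=6
  step 16: row=6, L[6]='n', prepend. Next row=LF[6]=11
Reversed output: neighborhoodWH4$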